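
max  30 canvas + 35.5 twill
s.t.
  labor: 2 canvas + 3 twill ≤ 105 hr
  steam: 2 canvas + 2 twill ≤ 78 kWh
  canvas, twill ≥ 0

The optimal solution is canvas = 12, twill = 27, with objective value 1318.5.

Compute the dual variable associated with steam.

Both labor and steam are binding at x*.
Dual feasibility on the basic columns requires 2·y_labor + 2·y_steam = 30, 3·y_labor + 2·y_steam = 35.5.
Solving: y_labor = 5.5, y_steam = 9.5.
Shadow price of steam = 9.5.

9.5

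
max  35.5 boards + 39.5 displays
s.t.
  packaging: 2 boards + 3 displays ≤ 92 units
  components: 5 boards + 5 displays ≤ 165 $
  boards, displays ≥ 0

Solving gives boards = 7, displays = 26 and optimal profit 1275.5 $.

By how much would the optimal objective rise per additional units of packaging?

Both packaging and components are binding at x*.
The binding rows give the dual system: 2·y_packaging + 5·y_components = 35.5 and 3·y_packaging + 5·y_components = 39.5.
Solving: y_packaging = 4, y_components = 5.5.
Shadow price of packaging = 4.

4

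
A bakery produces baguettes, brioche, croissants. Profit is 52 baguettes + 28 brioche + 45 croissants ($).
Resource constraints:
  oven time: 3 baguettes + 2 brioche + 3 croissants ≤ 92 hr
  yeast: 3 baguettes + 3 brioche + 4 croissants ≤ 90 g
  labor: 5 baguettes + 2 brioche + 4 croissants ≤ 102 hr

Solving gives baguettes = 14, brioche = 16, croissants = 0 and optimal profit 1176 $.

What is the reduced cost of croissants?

-3

At the optimum: oven time uses 74 of 92 (slack = 18); yeast uses 90 of 90 (binding); labor uses 102 of 102 (binding).
Since oven time is not tight, its dual is 0.
From A_Bᵀ y = c: 3·y_yeast + 5·y_labor = 52; 3·y_yeast + 2·y_labor = 28.
Solving: y_yeast = 4, y_labor = 8.
Reduced cost of croissants: c₃ − yᵀa₃ = 45 − (4·4 + 8·4) = 45 − 48 = -3.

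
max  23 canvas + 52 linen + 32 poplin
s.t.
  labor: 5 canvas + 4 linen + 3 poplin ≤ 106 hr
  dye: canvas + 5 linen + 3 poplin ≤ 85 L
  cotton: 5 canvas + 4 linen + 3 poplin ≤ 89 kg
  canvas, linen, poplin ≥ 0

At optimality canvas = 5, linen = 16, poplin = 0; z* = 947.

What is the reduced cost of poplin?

-1

Check each constraint at x*: labor 89/106 (slack 17); dye 85/85 (tight); cotton 89/89 (tight).
Since labor is not tight, its dual is 0.
Dual feasibility on the basic columns requires 1·y_dye + 5·y_cotton = 23, 5·y_dye + 4·y_cotton = 52.
Solving: y_dye = 8, y_cotton = 3.
Reduced cost of poplin: c₃ − yᵀa₃ = 32 − (8·3 + 3·3) = 32 − 33 = -1.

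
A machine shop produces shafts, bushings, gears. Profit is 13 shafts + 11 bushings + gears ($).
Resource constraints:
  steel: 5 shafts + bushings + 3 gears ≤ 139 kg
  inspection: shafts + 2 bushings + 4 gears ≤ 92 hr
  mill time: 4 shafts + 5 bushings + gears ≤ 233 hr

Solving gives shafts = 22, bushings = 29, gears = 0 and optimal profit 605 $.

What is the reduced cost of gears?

-4

Binding: steel and mill time. Non-binding: inspection (12 unused).
By complementary slackness, y = 0 for the non-binding constraint.
Dual feasibility on the basic columns requires 5·y_steel + 4·y_mill time = 13, 1·y_steel + 5·y_mill time = 11.
Solving: y_steel = 1, y_mill time = 2.
Reduced cost of gears: c₃ − yᵀa₃ = 1 − (1·3 + 2·1) = 1 − 5 = -4.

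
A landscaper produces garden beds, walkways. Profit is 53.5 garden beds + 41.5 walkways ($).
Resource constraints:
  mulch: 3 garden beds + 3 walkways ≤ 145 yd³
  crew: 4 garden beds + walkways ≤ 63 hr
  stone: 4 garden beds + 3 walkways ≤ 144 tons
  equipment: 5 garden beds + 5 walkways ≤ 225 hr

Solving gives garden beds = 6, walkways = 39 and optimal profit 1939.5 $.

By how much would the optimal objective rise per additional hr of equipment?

7.5

Binding: crew and equipment. Non-binding: mulch (10 unused), stone (3 unused).
By complementary slackness, y = 0 for the non-binding constraints.
Dual feasibility on the basic columns requires 4·y_crew + 5·y_equipment = 53.5, 1·y_crew + 5·y_equipment = 41.5.
Solving: y_crew = 4, y_equipment = 7.5.
Shadow price of equipment = 7.5.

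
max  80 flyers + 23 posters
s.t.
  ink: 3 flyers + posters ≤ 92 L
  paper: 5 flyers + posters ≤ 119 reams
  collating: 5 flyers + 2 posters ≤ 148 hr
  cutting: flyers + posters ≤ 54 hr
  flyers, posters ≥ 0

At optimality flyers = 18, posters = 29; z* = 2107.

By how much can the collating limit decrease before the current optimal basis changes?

Binding constraints: paper, collating. The basis is B = [[5,1],[5,2]] with det 5.
Per unit decrease in collating, x* moves by d = (0.2, -1).
The basis stays optimal until posters reaches 0; allowable decrease = 29 hr.

29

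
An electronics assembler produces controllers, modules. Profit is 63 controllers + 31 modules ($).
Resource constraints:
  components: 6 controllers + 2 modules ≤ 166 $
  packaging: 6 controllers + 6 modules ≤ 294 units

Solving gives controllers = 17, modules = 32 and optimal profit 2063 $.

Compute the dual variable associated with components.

At the optimum: components uses 166 of 166 (binding); packaging uses 294 of 294 (binding).
The binding rows give the dual system: 6·y_components + 6·y_packaging = 63 and 2·y_components + 6·y_packaging = 31.
Solving: y_components = 8, y_packaging = 2.5.
Shadow price of components = 8.

8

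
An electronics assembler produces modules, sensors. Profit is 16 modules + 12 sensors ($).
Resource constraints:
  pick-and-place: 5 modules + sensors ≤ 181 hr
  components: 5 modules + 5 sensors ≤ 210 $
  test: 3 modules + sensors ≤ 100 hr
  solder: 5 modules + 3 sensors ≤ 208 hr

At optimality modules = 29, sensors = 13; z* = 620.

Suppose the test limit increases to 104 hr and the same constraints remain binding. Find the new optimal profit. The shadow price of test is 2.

Δb = 4, so new z* = 620 + (2)·(4) = 620 + 8 = 628.

628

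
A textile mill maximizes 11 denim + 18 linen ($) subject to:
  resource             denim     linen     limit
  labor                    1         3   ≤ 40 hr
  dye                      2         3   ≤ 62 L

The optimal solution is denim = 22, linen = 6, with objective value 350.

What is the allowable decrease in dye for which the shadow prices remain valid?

22

Binding constraints: labor, dye. The basis is B = [[1,3],[2,3]] with det -3.
Per unit decrease in dye, x* moves by d = (-1, 0.3333).
The basis stays optimal until denim reaches 0; allowable decrease = 22 L.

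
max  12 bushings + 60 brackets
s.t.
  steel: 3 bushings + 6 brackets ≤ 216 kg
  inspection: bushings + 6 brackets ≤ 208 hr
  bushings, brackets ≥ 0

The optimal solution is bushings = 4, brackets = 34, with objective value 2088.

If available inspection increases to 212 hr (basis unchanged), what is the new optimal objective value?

Both steel and inspection are binding at x*.
Dual feasibility on the basic columns requires 3·y_steel + 1·y_inspection = 12, 6·y_steel + 6·y_inspection = 60.
Solving: y_steel = 1, y_inspection = 9.
Δz = y_inspection·Δb = 9 × (4) = 36, so new z* = 2088 + 36 = 2124.

2124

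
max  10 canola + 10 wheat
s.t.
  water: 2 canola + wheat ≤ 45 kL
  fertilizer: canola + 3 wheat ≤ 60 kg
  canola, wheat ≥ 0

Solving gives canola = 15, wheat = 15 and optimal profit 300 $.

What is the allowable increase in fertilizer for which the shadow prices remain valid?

75

Binding constraints: water, fertilizer. The basis is B = [[2,1],[1,3]] with det 5.
Per unit increase in fertilizer, x* moves by d = (-0.2, 0.4).
The basis stays optimal until canola reaches 0; allowable increase = 75 kg.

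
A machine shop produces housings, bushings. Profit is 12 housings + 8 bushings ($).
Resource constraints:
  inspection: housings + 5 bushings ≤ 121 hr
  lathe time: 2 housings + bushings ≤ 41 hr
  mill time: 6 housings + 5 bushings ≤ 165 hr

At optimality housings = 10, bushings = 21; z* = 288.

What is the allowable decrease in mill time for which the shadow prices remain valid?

Binding constraints: lathe time, mill time. The basis is B = [[2,1],[6,5]] with det 4.
Per unit decrease in mill time, x* moves by d = (0.25, -0.5).
The basis stays optimal until bushings reaches 0; allowable decrease = 42 hr.

42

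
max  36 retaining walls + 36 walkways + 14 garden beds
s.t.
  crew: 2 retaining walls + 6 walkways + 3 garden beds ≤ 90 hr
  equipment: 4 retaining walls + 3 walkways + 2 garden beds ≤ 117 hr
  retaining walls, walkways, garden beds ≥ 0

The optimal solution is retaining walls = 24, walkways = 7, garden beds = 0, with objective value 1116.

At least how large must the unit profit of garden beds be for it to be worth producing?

At the optimum: crew uses 90 of 90 (binding); equipment uses 117 of 117 (binding).
Dual feasibility on the basic columns requires 2·y_crew + 4·y_equipment = 36, 6·y_crew + 3·y_equipment = 36.
This yields shadow prices y_crew = 2, y_equipment = 8.
garden beds enters the basis when its profit ≥ yᵀa₃ = 2·3 + 8·2 = 22.

22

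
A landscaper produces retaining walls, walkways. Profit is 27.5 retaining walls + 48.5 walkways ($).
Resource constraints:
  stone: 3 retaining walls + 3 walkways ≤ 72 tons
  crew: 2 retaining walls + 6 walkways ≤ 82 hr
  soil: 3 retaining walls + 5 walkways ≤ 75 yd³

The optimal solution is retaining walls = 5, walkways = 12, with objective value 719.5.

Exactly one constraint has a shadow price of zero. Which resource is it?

stone

stone: 51/72 (slack 21)
crew: 82/82 (binding)
soil: 75/75 (binding)
By complementary slackness, a constraint with positive slack has shadow price 0 → stone.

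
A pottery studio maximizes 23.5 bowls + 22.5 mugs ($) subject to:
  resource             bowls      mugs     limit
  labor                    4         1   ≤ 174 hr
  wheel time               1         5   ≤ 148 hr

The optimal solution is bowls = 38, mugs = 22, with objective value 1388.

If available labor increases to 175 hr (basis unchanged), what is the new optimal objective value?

1393

At the optimum: labor uses 174 of 174 (binding); wheel time uses 148 of 148 (binding).
Dual feasibility on the basic columns requires 4·y_labor + 1·y_wheel time = 23.5, 1·y_labor + 5·y_wheel time = 22.5.
This yields shadow prices y_labor = 5, y_wheel time = 3.5.
Δz = y_labor·Δb = 5 × (1) = 5, so new z* = 1388 + 5 = 1393.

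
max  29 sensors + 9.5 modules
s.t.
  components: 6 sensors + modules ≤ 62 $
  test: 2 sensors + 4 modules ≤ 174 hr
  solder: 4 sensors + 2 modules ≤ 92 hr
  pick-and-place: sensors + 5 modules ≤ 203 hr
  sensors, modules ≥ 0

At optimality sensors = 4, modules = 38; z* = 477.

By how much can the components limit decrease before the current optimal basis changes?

Binding constraints: components, solder. The basis is B = [[6,1],[4,2]] with det 8.
Per unit decrease in components, x* moves by d = (-0.25, 0.5).
The basis stays optimal until pick-and-place becomes binding; allowable decrease = 4 $.

4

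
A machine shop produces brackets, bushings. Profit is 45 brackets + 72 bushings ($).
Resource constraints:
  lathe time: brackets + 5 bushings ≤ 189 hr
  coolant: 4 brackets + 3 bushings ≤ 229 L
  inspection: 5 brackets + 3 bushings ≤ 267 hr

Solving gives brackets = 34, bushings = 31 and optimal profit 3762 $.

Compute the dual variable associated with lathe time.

Binding: lathe time and coolant. Non-binding: inspection (4 unused).
Since inspection is not tight, its dual is 0.
The binding rows give the dual system: 1·y_lathe time + 4·y_coolant = 45 and 5·y_lathe time + 3·y_coolant = 72.
→ y_lathe time = 9 and y_coolant = 9.
Shadow price of lathe time = 9.

9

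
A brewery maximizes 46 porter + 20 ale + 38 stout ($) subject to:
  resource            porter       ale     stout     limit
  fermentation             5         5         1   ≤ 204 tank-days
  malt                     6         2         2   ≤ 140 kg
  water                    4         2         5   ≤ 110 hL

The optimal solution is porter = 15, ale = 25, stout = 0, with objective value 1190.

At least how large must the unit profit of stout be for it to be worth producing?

41

Check each constraint at x*: fermentation 200/204 (slack 4); malt 140/140 (tight); water 110/110 (tight).
By complementary slackness, y = 0 for the non-binding constraint.
The binding rows give the dual system: 6·y_malt + 4·y_water = 46 and 2·y_malt + 2·y_water = 20.
→ y_malt = 3 and y_water = 7.
stout enters the basis when its profit ≥ yᵀa₃ = 3·2 + 7·5 = 41.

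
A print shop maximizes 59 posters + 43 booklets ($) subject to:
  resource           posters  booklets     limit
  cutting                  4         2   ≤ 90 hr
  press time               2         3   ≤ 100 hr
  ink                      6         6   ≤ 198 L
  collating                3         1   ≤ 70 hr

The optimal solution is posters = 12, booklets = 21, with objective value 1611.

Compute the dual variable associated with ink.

4.5

Binding: cutting and ink. Non-binding: press time (13 unused), collating (13 unused).
Since press time, collating are not tight, their duals are 0.
Dual feasibility on the basic columns requires 4·y_cutting + 6·y_ink = 59, 2·y_cutting + 6·y_ink = 43.
Solving: y_cutting = 8, y_ink = 4.5.
Shadow price of ink = 4.5.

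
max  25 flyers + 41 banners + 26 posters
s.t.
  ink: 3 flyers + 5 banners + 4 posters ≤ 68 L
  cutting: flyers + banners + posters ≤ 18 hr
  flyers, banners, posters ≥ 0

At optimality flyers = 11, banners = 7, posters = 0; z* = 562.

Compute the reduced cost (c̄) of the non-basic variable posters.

Both ink and cutting are binding at x*.
From A_Bᵀ y = c: 3·y_ink + 1·y_cutting = 25; 5·y_ink + 1·y_cutting = 41.
→ y_ink = 8 and y_cutting = 1.
Reduced cost of posters: c₃ − yᵀa₃ = 26 − (8·4 + 1·1) = 26 − 33 = -7.

-7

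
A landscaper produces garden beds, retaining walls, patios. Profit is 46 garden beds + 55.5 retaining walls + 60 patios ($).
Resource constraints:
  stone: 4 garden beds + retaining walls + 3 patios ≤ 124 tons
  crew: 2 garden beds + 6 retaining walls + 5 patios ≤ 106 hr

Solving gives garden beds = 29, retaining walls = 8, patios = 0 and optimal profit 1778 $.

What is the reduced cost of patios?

-2.5

Both stone and crew are binding at x*.
From A_Bᵀ y = c: 4·y_stone + 2·y_crew = 46; 1·y_stone + 6·y_crew = 55.5.
This yields shadow prices y_stone = 7.5, y_crew = 8.
Reduced cost of patios: c₃ − yᵀa₃ = 60 − (7.5·3 + 8·5) = 60 − 62.5 = -2.5.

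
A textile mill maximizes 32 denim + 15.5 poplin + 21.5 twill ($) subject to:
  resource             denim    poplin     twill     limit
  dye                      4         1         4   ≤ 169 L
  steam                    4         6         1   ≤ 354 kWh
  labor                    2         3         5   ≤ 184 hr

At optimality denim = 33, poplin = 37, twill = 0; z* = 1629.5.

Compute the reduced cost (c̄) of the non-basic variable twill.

Check each constraint at x*: dye 169/169 (tight); steam 354/354 (tight); labor 177/184 (slack 7).
Slack constraints have shadow price 0 (complementary slackness).
The binding rows give the dual system: 4·y_dye + 4·y_steam = 32 and 1·y_dye + 6·y_steam = 15.5.
Solving: y_dye = 6.5, y_steam = 1.5.
Reduced cost of twill: c₃ − yᵀa₃ = 21.5 − (6.5·4 + 1.5·1) = 21.5 − 27.5 = -6.

-6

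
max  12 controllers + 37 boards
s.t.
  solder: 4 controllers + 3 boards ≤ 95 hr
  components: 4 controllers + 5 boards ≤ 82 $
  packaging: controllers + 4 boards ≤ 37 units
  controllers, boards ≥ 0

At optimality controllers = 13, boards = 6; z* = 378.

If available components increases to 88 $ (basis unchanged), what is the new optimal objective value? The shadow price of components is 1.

384

Δb = 6, so new z* = 378 + (1)·(6) = 378 + 6 = 384.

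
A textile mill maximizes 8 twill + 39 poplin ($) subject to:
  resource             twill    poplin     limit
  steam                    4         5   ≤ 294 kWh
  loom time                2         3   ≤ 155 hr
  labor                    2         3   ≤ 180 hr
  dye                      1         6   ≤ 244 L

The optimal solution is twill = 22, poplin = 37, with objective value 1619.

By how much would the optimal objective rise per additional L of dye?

6

Check each constraint at x*: steam 273/294 (slack 21); loom time 155/155 (tight); labor 155/180 (slack 25); dye 244/244 (tight).
Slack constraints have shadow price 0 (complementary slackness).
Dual feasibility on the basic columns requires 2·y_loom time + 1·y_dye = 8, 3·y_loom time + 6·y_dye = 39.
This yields shadow prices y_loom time = 1, y_dye = 6.
Shadow price of dye = 6.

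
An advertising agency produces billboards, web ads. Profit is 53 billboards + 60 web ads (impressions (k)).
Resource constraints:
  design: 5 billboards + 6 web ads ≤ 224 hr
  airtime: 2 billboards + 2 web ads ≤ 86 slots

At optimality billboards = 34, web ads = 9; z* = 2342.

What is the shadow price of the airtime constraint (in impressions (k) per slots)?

Check each constraint at x*: design 224/224 (tight); airtime 86/86 (tight).
From A_Bᵀ y = c: 5·y_design + 2·y_airtime = 53; 6·y_design + 2·y_airtime = 60.
Solving: y_design = 7, y_airtime = 9.
Shadow price of airtime = 9.

9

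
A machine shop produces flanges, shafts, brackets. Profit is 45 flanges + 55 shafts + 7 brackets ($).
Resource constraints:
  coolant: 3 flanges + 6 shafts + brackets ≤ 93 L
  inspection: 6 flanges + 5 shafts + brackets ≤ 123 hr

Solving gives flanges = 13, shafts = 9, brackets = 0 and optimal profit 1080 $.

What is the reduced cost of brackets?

At the optimum: coolant uses 93 of 93 (binding); inspection uses 123 of 123 (binding).
The binding rows give the dual system: 3·y_coolant + 6·y_inspection = 45 and 6·y_coolant + 5·y_inspection = 55.
Solving: y_coolant = 5, y_inspection = 5.
Reduced cost of brackets: c₃ − yᵀa₃ = 7 − (5·1 + 5·1) = 7 − 10 = -3.

-3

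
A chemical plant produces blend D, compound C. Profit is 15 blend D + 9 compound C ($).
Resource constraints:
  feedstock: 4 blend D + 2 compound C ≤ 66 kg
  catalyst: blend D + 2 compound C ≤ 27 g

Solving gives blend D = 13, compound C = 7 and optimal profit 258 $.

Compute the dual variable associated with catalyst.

Check each constraint at x*: feedstock 66/66 (tight); catalyst 27/27 (tight).
The binding rows give the dual system: 4·y_feedstock + 1·y_catalyst = 15 and 2·y_feedstock + 2·y_catalyst = 9.
→ y_feedstock = 3.5 and y_catalyst = 1.
Shadow price of catalyst = 1.

1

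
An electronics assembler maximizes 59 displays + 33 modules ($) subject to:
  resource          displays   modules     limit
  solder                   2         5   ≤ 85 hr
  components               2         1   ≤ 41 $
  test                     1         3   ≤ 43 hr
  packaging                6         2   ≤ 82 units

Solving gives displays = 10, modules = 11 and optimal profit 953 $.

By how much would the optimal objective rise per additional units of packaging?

9

Binding: test and packaging. Non-binding: solder (10 unused), components (10 unused).
By complementary slackness, y = 0 for the non-binding constraints.
From A_Bᵀ y = c: 1·y_test + 6·y_packaging = 59; 3·y_test + 2·y_packaging = 33.
This yields shadow prices y_test = 5, y_packaging = 9.
Shadow price of packaging = 9.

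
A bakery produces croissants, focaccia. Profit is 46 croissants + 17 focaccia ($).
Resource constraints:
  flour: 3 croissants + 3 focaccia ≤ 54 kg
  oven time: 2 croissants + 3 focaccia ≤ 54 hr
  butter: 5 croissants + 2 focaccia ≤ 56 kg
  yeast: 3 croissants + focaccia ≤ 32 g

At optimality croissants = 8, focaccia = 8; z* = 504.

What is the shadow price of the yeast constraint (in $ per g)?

Binding: butter and yeast. Non-binding: flour (6 unused), oven time (14 unused).
Since flour, oven time are not tight, their duals are 0.
The binding rows give the dual system: 5·y_butter + 3·y_yeast = 46 and 2·y_butter + 1·y_yeast = 17.
Solving: y_butter = 5, y_yeast = 7.
Shadow price of yeast = 7.

7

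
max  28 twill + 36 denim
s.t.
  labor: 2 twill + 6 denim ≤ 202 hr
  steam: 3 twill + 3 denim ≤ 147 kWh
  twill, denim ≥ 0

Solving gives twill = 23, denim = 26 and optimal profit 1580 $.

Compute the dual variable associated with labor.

2

At the optimum: labor uses 202 of 202 (binding); steam uses 147 of 147 (binding).
The binding rows give the dual system: 2·y_labor + 3·y_steam = 28 and 6·y_labor + 3·y_steam = 36.
Solving: y_labor = 2, y_steam = 8.
Shadow price of labor = 2.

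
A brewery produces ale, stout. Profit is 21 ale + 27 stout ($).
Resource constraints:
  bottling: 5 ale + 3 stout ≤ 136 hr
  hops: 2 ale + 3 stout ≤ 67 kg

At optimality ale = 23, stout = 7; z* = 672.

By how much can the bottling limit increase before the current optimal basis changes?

31.5

Binding constraints: bottling, hops. The basis is B = [[5,3],[2,3]] with det 9.
Per unit increase in bottling, x* moves by d = (0.3333, -0.2222).
The basis stays optimal until stout reaches 0; allowable increase = 31.5 hr.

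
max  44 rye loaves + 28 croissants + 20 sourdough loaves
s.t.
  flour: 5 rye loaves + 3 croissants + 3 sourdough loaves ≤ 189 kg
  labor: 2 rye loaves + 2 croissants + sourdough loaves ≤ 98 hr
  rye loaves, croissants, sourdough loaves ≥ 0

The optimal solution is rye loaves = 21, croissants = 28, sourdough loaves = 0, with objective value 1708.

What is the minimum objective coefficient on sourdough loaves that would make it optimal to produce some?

26

Check each constraint at x*: flour 189/189 (tight); labor 98/98 (tight).
The binding rows give the dual system: 5·y_flour + 2·y_labor = 44 and 3·y_flour + 2·y_labor = 28.
This yields shadow prices y_flour = 8, y_labor = 2.
sourdough loaves enters the basis when its profit ≥ yᵀa₃ = 8·3 + 2·1 = 26.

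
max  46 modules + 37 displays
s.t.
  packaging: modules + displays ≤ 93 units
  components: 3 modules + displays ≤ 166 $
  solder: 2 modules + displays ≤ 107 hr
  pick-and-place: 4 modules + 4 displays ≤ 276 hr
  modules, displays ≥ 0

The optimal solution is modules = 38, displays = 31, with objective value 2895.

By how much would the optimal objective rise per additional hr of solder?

9

Check each constraint at x*: packaging 69/93 (slack 24); components 145/166 (slack 21); solder 107/107 (tight); pick-and-place 276/276 (tight).
By complementary slackness, y = 0 for the non-binding constraints.
From A_Bᵀ y = c: 2·y_solder + 4·y_pick-and-place = 46; 1·y_solder + 4·y_pick-and-place = 37.
Solving: y_solder = 9, y_pick-and-place = 7.
Shadow price of solder = 9.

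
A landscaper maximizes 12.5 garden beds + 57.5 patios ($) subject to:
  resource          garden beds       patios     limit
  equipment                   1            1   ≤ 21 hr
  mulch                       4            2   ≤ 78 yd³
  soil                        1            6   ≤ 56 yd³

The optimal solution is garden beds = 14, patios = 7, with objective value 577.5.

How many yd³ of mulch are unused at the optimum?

8

mulch used = 4·14 + 2·7 = 70; slack = 78 − 70 = 8.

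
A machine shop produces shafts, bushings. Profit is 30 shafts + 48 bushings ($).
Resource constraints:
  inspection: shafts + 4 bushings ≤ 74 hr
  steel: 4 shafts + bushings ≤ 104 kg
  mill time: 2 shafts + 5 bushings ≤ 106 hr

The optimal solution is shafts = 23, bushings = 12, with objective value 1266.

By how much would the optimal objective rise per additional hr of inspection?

0

At the optimum: inspection uses 71 of 74 (slack = 3); steel uses 104 of 104 (binding); mill time uses 106 of 106 (binding).
Slack constraints have shadow price 0 (complementary slackness).
Dual feasibility on the basic columns requires 4·y_steel + 2·y_mill time = 30, 1·y_steel + 5·y_mill time = 48.
→ y_steel = 3 and y_mill time = 9.
Shadow price of inspection = 0.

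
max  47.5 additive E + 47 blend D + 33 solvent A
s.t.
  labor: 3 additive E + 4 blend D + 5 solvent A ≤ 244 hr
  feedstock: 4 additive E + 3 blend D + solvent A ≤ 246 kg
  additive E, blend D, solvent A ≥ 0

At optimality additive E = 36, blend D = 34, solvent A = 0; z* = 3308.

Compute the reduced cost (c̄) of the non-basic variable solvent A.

-6.5

Check each constraint at x*: labor 244/244 (tight); feedstock 246/246 (tight).
From A_Bᵀ y = c: 3·y_labor + 4·y_feedstock = 47.5; 4·y_labor + 3·y_feedstock = 47.
This yields shadow prices y_labor = 6.5, y_feedstock = 7.
Reduced cost of solvent A: c₃ − yᵀa₃ = 33 − (6.5·5 + 7·1) = 33 − 39.5 = -6.5.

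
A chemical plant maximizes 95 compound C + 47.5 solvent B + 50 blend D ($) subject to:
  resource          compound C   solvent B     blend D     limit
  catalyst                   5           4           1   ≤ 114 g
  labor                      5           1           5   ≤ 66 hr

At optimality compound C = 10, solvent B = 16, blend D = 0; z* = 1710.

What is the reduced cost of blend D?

At the optimum: catalyst uses 114 of 114 (binding); labor uses 66 of 66 (binding).
The binding rows give the dual system: 5·y_catalyst + 5·y_labor = 95 and 4·y_catalyst + 1·y_labor = 47.5.
→ y_catalyst = 9.5 and y_labor = 9.5.
Reduced cost of blend D: c₃ − yᵀa₃ = 50 − (9.5·1 + 9.5·5) = 50 − 57 = -7.

-7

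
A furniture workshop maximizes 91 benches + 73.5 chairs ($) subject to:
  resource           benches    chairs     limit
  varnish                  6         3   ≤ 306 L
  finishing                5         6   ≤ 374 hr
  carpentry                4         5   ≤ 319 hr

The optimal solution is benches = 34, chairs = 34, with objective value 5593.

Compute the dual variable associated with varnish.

8.5

Check each constraint at x*: varnish 306/306 (tight); finishing 374/374 (tight); carpentry 306/319 (slack 13).
By complementary slackness, y = 0 for the non-binding constraint.
From A_Bᵀ y = c: 6·y_varnish + 5·y_finishing = 91; 3·y_varnish + 6·y_finishing = 73.5.
This yields shadow prices y_varnish = 8.5, y_finishing = 8.
Shadow price of varnish = 8.5.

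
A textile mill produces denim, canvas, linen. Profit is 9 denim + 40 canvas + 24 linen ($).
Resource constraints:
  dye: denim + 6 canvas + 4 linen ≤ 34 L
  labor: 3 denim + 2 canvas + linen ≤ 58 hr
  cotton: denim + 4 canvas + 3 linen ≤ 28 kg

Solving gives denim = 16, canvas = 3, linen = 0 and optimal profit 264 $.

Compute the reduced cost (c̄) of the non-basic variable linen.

-5

At the optimum: dye uses 34 of 34 (binding); labor uses 54 of 58 (slack = 4); cotton uses 28 of 28 (binding).
Since labor is not tight, its dual is 0.
The binding rows give the dual system: 1·y_dye + 1·y_cotton = 9 and 6·y_dye + 4·y_cotton = 40.
→ y_dye = 2 and y_cotton = 7.
Reduced cost of linen: c₃ − yᵀa₃ = 24 − (2·4 + 7·3) = 24 − 29 = -5.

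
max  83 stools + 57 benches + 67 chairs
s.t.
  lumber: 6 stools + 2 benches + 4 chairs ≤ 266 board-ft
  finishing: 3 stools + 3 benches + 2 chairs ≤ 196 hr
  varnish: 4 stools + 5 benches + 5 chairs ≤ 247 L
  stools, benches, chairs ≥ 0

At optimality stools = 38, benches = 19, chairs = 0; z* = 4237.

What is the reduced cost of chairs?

Check each constraint at x*: lumber 266/266 (tight); finishing 171/196 (slack 25); varnish 247/247 (tight).
Slack constraints have shadow price 0 (complementary slackness).
Dual feasibility on the basic columns requires 6·y_lumber + 4·y_varnish = 83, 2·y_lumber + 5·y_varnish = 57.
→ y_lumber = 8.5 and y_varnish = 8.
Reduced cost of chairs: c₃ − yᵀa₃ = 67 − (8.5·4 + 8·5) = 67 − 74 = -7.

-7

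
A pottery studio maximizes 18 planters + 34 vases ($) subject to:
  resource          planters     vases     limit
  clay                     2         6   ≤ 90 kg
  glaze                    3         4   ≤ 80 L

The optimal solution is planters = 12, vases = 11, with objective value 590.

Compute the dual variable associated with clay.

3

Both clay and glaze are binding at x*.
The binding rows give the dual system: 2·y_clay + 3·y_glaze = 18 and 6·y_clay + 4·y_glaze = 34.
→ y_clay = 3 and y_glaze = 4.
Shadow price of clay = 3.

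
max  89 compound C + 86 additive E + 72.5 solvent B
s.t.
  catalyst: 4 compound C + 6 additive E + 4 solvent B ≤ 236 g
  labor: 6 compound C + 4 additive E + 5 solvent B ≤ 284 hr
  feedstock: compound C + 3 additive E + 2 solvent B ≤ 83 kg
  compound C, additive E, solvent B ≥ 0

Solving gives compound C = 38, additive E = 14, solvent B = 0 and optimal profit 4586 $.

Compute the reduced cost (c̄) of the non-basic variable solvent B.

At the optimum: catalyst uses 236 of 236 (binding); labor uses 284 of 284 (binding); feedstock uses 80 of 83 (slack = 3).
Since feedstock is not tight, its dual is 0.
The binding rows give the dual system: 4·y_catalyst + 6·y_labor = 89 and 6·y_catalyst + 4·y_labor = 86.
This yields shadow prices y_catalyst = 8, y_labor = 9.5.
Reduced cost of solvent B: c₃ − yᵀa₃ = 72.5 − (8·4 + 9.5·5) = 72.5 − 79.5 = -7.

-7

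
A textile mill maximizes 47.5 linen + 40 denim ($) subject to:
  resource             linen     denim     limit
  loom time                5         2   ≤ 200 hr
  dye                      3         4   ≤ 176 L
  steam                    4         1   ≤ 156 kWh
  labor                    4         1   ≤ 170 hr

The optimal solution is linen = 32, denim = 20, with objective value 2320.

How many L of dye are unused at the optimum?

0

dye used = 3·32 + 4·20 = 176; slack = 176 − 176 = 0.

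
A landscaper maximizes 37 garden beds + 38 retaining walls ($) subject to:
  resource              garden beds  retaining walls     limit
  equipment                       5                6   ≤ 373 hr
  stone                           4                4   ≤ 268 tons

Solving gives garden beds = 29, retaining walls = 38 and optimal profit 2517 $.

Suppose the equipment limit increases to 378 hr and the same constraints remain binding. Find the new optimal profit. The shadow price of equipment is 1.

2522

Δb = 5, so new z* = 2517 + (1)·(5) = 2517 + 5 = 2522.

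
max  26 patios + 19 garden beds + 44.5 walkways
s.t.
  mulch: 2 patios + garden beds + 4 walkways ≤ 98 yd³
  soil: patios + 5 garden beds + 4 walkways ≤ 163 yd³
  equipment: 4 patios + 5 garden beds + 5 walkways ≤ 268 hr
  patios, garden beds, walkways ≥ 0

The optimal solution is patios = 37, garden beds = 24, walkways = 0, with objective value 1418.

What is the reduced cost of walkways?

-1.5

Binding: mulch and equipment. Non-binding: soil (6 unused).
By complementary slackness, y = 0 for the non-binding constraint.
The binding rows give the dual system: 2·y_mulch + 4·y_equipment = 26 and 1·y_mulch + 5·y_equipment = 19.
Solving: y_mulch = 9, y_equipment = 2.
Reduced cost of walkways: c₃ − yᵀa₃ = 44.5 − (9·4 + 2·5) = 44.5 − 46 = -1.5.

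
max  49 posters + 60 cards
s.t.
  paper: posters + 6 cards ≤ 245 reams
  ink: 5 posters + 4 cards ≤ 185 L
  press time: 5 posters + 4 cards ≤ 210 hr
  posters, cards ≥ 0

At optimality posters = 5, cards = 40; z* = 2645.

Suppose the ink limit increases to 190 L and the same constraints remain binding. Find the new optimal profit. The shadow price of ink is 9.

2690

Δb = 5, so new z* = 2645 + (9)·(5) = 2645 + 45 = 2690.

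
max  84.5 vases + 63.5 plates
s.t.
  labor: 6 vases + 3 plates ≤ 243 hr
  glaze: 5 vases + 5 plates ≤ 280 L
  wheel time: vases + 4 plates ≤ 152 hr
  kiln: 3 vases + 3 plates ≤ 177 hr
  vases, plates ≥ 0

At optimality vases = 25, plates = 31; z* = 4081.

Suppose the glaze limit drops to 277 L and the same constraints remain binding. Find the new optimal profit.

Check each constraint at x*: labor 243/243 (tight); glaze 280/280 (tight); wheel time 149/152 (slack 3); kiln 168/177 (slack 9).
Slack constraints have shadow price 0 (complementary slackness).
The binding rows give the dual system: 6·y_labor + 5·y_glaze = 84.5 and 3·y_labor + 5·y_glaze = 63.5.
→ y_labor = 7 and y_glaze = 8.5.
Δz = y_glaze·Δb = 8.5 × (-3) = -25.5, so new z* = 4081 − 25.5 = 4055.5.

4055.5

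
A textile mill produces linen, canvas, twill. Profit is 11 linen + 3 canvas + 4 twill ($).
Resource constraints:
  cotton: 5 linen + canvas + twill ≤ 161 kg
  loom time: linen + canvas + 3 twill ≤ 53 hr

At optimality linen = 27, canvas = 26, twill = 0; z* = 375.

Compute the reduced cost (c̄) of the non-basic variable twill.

-1

Both cotton and loom time are binding at x*.
The binding rows give the dual system: 5·y_cotton + 1·y_loom time = 11 and 1·y_cotton + 1·y_loom time = 3.
Solving: y_cotton = 2, y_loom time = 1.
Reduced cost of twill: c₃ − yᵀa₃ = 4 − (2·1 + 1·3) = 4 − 5 = -1.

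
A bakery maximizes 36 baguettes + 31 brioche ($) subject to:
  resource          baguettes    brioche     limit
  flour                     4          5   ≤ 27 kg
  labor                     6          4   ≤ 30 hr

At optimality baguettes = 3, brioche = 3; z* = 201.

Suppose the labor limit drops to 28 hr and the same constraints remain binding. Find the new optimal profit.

At the optimum: flour uses 27 of 27 (binding); labor uses 30 of 30 (binding).
Dual feasibility on the basic columns requires 4·y_flour + 6·y_labor = 36, 5·y_flour + 4·y_labor = 31.
This yields shadow prices y_flour = 3, y_labor = 4.
Δz = y_labor·Δb = 4 × (-2) = -8, so new z* = 201 − 8 = 193.

193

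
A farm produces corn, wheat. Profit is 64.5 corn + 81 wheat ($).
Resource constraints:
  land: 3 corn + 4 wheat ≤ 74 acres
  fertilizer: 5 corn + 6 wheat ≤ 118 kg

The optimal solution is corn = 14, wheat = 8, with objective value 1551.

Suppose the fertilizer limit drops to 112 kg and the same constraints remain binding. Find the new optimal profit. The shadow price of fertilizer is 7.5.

Δb = -6, so new z* = 1551 + (7.5)·(-6) = 1551 − 45 = 1506.

1506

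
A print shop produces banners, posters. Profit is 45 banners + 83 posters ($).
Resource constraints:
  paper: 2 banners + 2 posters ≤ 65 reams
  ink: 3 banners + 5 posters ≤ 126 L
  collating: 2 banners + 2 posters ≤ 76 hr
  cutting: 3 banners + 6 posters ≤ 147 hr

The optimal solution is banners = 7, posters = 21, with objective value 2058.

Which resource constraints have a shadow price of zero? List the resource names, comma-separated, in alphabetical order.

collating, paper

paper: 56/65 (slack 9)
ink: 126/126 (binding)
collating: 56/76 (slack 20)
cutting: 147/147 (binding)
By complementary slackness, a constraint with positive slack has shadow price 0 → collating, paper.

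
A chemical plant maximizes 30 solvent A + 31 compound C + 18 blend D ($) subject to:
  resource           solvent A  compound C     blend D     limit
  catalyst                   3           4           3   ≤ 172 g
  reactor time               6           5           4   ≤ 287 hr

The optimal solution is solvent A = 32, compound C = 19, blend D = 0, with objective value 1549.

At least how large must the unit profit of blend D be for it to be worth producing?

Both catalyst and reactor time are binding at x*.
The binding rows give the dual system: 3·y_catalyst + 6·y_reactor time = 30 and 4·y_catalyst + 5·y_reactor time = 31.
Solving: y_catalyst = 4, y_reactor time = 3.
blend D enters the basis when its profit ≥ yᵀa₃ = 4·3 + 3·4 = 24.

24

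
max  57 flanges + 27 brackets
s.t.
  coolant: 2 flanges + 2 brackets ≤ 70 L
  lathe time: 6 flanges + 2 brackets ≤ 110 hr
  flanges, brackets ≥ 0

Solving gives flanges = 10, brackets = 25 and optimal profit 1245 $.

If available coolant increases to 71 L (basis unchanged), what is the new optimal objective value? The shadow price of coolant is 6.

Δb = 1, so new z* = 1245 + (6)·(1) = 1245 + 6 = 1251.

1251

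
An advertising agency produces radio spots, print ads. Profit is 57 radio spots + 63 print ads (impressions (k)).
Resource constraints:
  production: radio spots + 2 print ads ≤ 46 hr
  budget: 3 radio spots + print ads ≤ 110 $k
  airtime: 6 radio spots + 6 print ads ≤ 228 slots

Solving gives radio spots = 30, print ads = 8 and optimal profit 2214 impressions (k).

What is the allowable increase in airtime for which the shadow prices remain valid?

14.4

Binding constraints: production, airtime. The basis is B = [[1,2],[6,6]] with det -6.
Per unit increase in airtime, x* moves by d = (0.3333, -0.1667).
The basis stays optimal until budget becomes binding; allowable increase = 14.4 slots.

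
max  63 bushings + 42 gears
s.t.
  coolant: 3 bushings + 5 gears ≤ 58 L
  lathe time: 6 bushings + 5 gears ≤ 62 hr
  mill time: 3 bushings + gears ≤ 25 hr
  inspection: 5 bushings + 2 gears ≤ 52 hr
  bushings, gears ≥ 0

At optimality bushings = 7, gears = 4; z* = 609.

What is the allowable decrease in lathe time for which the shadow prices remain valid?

Binding constraints: lathe time, mill time. The basis is B = [[6,5],[3,1]] with det -9.
Per unit decrease in lathe time, x* moves by d = (0.1111, -0.3333).
The basis stays optimal until gears reaches 0; allowable decrease = 12 hr.

12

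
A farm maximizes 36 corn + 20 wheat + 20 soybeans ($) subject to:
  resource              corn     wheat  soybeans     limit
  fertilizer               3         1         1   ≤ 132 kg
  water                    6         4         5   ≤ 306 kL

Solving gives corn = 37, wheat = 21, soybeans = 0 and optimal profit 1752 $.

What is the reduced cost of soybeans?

-4

Both fertilizer and water are binding at x*.
From A_Bᵀ y = c: 3·y_fertilizer + 6·y_water = 36; 1·y_fertilizer + 4·y_water = 20.
This yields shadow prices y_fertilizer = 4, y_water = 4.
Reduced cost of soybeans: c₃ − yᵀa₃ = 20 − (4·1 + 4·5) = 20 − 24 = -4.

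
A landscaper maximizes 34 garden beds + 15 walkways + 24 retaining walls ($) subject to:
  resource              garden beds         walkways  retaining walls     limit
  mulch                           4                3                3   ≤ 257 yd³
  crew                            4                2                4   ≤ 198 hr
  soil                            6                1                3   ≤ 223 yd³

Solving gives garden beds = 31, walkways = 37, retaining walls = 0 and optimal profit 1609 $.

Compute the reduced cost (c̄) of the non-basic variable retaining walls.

-7

Check each constraint at x*: mulch 235/257 (slack 22); crew 198/198 (tight); soil 223/223 (tight).
Slack constraints have shadow price 0 (complementary slackness).
Dual feasibility on the basic columns requires 4·y_crew + 6·y_soil = 34, 2·y_crew + 1·y_soil = 15.
Solving: y_crew = 7, y_soil = 1.
Reduced cost of retaining walls: c₃ − yᵀa₃ = 24 − (7·4 + 1·3) = 24 − 31 = -7.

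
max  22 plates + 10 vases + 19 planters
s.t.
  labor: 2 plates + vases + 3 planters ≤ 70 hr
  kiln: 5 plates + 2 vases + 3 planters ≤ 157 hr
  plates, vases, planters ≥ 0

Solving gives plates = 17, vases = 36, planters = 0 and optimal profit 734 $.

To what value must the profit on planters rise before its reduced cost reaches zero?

Both labor and kiln are binding at x*.
The binding rows give the dual system: 2·y_labor + 5·y_kiln = 22 and 1·y_labor + 2·y_kiln = 10.
→ y_labor = 6 and y_kiln = 2.
planters enters the basis when its profit ≥ yᵀa₃ = 6·3 + 2·3 = 24.

24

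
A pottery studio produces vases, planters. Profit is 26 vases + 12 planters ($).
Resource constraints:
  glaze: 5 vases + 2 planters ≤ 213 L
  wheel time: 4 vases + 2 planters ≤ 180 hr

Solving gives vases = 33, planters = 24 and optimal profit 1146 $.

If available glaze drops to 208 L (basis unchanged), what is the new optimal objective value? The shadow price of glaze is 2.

1136

Δb = -5, so new z* = 1146 + (2)·(-5) = 1146 − 10 = 1136.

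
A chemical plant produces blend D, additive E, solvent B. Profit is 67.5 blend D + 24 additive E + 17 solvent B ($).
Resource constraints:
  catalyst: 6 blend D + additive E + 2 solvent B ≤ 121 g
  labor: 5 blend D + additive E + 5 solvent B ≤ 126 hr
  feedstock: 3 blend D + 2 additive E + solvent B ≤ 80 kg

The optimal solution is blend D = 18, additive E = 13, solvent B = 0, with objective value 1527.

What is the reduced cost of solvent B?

Binding: catalyst and feedstock. Non-binding: labor (23 unused).
By complementary slackness, y = 0 for the non-binding constraint.
From A_Bᵀ y = c: 6·y_catalyst + 3·y_feedstock = 67.5; 1·y_catalyst + 2·y_feedstock = 24.
This yields shadow prices y_catalyst = 7, y_feedstock = 8.5.
Reduced cost of solvent B: c₃ − yᵀa₃ = 17 − (7·2 + 8.5·1) = 17 − 22.5 = -5.5.

-5.5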